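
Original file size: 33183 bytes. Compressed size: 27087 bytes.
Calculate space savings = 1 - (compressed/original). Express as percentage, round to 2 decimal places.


ratio = compressed/original = 27087/33183 = 0.816291
savings = 1 - ratio = 1 - 0.816291 = 0.183709
as a percentage: 0.183709 * 100 = 18.37%

Space savings = 1 - 27087/33183 = 18.37%


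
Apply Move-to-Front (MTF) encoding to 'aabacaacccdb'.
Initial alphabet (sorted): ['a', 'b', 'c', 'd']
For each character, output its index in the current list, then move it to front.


MTF encoding:
'a': index 0 in ['a', 'b', 'c', 'd'] -> ['a', 'b', 'c', 'd']
'a': index 0 in ['a', 'b', 'c', 'd'] -> ['a', 'b', 'c', 'd']
'b': index 1 in ['a', 'b', 'c', 'd'] -> ['b', 'a', 'c', 'd']
'a': index 1 in ['b', 'a', 'c', 'd'] -> ['a', 'b', 'c', 'd']
'c': index 2 in ['a', 'b', 'c', 'd'] -> ['c', 'a', 'b', 'd']
'a': index 1 in ['c', 'a', 'b', 'd'] -> ['a', 'c', 'b', 'd']
'a': index 0 in ['a', 'c', 'b', 'd'] -> ['a', 'c', 'b', 'd']
'c': index 1 in ['a', 'c', 'b', 'd'] -> ['c', 'a', 'b', 'd']
'c': index 0 in ['c', 'a', 'b', 'd'] -> ['c', 'a', 'b', 'd']
'c': index 0 in ['c', 'a', 'b', 'd'] -> ['c', 'a', 'b', 'd']
'd': index 3 in ['c', 'a', 'b', 'd'] -> ['d', 'c', 'a', 'b']
'b': index 3 in ['d', 'c', 'a', 'b'] -> ['b', 'd', 'c', 'a']


Output: [0, 0, 1, 1, 2, 1, 0, 1, 0, 0, 3, 3]


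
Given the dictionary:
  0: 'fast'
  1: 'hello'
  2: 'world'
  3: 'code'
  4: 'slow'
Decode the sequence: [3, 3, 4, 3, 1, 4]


Look up each index in the dictionary:
  3 -> 'code'
  3 -> 'code'
  4 -> 'slow'
  3 -> 'code'
  1 -> 'hello'
  4 -> 'slow'

Decoded: "code code slow code hello slow"


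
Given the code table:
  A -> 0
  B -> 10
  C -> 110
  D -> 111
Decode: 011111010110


Decoding:
0 -> A
111 -> D
110 -> C
10 -> B
110 -> C


Result: ADCBC


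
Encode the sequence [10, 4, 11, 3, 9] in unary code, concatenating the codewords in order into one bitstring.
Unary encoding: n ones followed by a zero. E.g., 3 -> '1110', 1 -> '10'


Encode each number as n ones followed by a terminating 0:
  10 -> 11111111110 (11 bits)
  4 -> 11110 (5 bits)
  11 -> 111111111110 (12 bits)
  3 -> 1110 (4 bits)
  9 -> 1111111110 (10 bits)
Total length = 11 + 5 + 12 + 4 + 10 = 42 bits.

Unary([10, 4, 11, 3, 9]) = 111111111101111011111111111011101111111110 (42 bits)


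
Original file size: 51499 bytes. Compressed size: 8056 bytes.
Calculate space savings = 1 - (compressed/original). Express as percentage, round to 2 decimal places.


ratio = compressed/original = 8056/51499 = 0.15643
savings = 1 - ratio = 1 - 0.15643 = 0.84357
as a percentage: 0.84357 * 100 = 84.36%

Space savings = 1 - 8056/51499 = 84.36%


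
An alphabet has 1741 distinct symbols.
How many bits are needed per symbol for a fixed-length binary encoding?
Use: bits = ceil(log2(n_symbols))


log2(1741) = 10.7657
Bracket: 2^10 = 1024 < 1741 <= 2^11 = 2048
So ceil(log2(1741)) = 11

bits = ceil(log2(1741)) = ceil(10.7657) = 11 bits


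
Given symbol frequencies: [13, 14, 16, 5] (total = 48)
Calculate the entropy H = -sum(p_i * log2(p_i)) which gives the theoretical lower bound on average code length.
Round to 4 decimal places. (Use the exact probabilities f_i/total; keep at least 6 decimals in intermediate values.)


Per-symbol terms -p_i * log2(p_i) with p_i = f_i/48:
  p = 13/48 = 0.270833: log2(p) = -1.884523, -p*log2(p) = 0.510392
  p = 14/48 = 0.291667: log2(p) = -1.777608, -p*log2(p) = 0.518469
  p = 16/48 = 0.333333: log2(p) = -1.584963, -p*log2(p) = 0.528321
  p = 5/48 = 0.104167: log2(p) = -3.263034, -p*log2(p) = 0.339899
H = 0.510392 + 0.518469 + 0.528321 + 0.339899 = 1.897081

H = 1.8971 bits/symbol


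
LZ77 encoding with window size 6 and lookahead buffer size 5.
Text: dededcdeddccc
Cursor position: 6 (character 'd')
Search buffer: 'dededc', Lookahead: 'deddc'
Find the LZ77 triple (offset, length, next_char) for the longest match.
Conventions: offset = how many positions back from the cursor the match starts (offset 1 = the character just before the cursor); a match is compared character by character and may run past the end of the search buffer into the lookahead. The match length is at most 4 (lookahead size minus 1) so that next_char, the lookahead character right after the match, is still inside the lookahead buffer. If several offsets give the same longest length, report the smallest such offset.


Try each offset into the search buffer:
  offset=1 (pos 5, char 'c'): match length 0
  offset=2 (pos 4, char 'd'): match length 1
  offset=3 (pos 3, char 'e'): match length 0
  offset=4 (pos 2, char 'd'): match length 3
  offset=5 (pos 1, char 'e'): match length 0
  offset=6 (pos 0, char 'd'): match length 3
Longest match has length 3, found at offsets 4, 6; take the smallest, offset 4.
next_char = character at position 6 + 3 = 9 -> 'd'

Best match: offset=4, length=3 (matching 'ded' starting at position 2)
LZ77 triple: (4, 3, 'd')


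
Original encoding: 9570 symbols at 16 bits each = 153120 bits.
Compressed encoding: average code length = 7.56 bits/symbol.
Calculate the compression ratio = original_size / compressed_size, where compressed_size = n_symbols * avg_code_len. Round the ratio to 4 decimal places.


original_size = n_symbols * orig_bits = 9570 * 16 = 153120 bits
compressed_size = n_symbols * avg_code_len = 9570 * 7.56 = 72349.2 bits
ratio = original_size / compressed_size = 153120 / 72349.2 = 2.1164

Compression ratio = 2.1164


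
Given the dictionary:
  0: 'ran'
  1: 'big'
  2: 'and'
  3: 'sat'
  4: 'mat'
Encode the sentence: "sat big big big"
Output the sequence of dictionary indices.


Look up each word in the dictionary:
  'sat' -> 3
  'big' -> 1
  'big' -> 1
  'big' -> 1

Encoded: [3, 1, 1, 1]


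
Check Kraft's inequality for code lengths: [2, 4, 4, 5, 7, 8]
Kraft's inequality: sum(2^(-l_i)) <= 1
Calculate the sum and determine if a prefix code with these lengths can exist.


Sum = 2^(-2) + 2^(-4) + 2^(-4) + 2^(-5) + 2^(-7) + 2^(-8)
    = 0.25 + 0.0625 + 0.0625 + 0.03125 + 0.0078125 + 0.00390625
    = 107/256 = 0.41796875
Since 0.41796875 <= 1, Kraft's inequality IS satisfied.
A prefix code with these lengths CAN exist.

Kraft sum = 0.41796875. Satisfied.


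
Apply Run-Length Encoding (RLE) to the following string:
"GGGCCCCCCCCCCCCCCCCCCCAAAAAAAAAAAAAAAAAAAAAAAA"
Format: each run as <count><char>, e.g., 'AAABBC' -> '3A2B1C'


Scanning runs left to right:
  i=0: run of 'G' x 3 -> '3G'
  i=3: run of 'C' x 19 -> '19C'
  i=22: run of 'A' x 24 -> '24A'

RLE = 3G19C24A


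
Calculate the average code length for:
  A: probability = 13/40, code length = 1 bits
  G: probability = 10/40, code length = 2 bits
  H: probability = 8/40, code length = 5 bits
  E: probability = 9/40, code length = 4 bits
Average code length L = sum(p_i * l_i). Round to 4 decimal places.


Weighted contributions p_i * l_i:
  A: (13/40) * 1 = 13/40
  G: (10/40) * 2 = 20/40
  H: (8/40) * 5 = 40/40
  E: (9/40) * 4 = 36/40
Sum = (13 + 20 + 40 + 36)/40 = 109/40

L = 109/40 = 2.7250 bits/symbol


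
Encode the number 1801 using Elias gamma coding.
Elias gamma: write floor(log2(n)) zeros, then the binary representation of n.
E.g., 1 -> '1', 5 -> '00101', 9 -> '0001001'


num_bits = floor(log2(1801)) + 1 = 11
leading_zeros = num_bits - 1 = 10
binary(1801) = 11100001001

Elias gamma(1801) = '0000000000' + '11100001001' = 000000000011100001001 (21 bits)


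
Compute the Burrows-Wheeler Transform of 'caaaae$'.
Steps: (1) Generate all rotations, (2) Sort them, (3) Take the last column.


Rotations (sorted):
  0: $caaaae -> last char: e
  1: aaaae$c -> last char: c
  2: aaae$ca -> last char: a
  3: aae$caa -> last char: a
  4: ae$caaa -> last char: a
  5: caaaae$ -> last char: $
  6: e$caaaa -> last char: a


BWT = ecaaa$a


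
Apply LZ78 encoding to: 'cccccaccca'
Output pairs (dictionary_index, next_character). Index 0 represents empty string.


LZ78 encoding steps:
Dictionary: {0: ''}
Step 1: w='' (idx 0), next='c' -> output (0, 'c'), add 'c' as idx 1
Step 2: w='c' (idx 1), next='c' -> output (1, 'c'), add 'cc' as idx 2
Step 3: w='cc' (idx 2), next='a' -> output (2, 'a'), add 'cca' as idx 3
Step 4: w='cc' (idx 2), next='c' -> output (2, 'c'), add 'ccc' as idx 4
Step 5: w='' (idx 0), next='a' -> output (0, 'a'), add 'a' as idx 5


Encoded: [(0, 'c'), (1, 'c'), (2, 'a'), (2, 'c'), (0, 'a')]


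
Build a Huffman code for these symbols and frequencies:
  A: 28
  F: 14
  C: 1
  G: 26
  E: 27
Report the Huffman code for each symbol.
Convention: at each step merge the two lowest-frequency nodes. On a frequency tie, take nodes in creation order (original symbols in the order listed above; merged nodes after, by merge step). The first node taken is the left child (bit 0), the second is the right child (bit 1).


Huffman tree construction:
Step 1: Merge C(1) + F(14) = 15
Step 2: Merge (C+F)(15) + G(26) = 41
Step 3: Merge E(27) + A(28) = 55
Step 4: Merge ((C+F)+G)(41) + (E+A)(55) = 96
Read each symbol's code off the tree from the root (left child = 0, right child = 1).

Codes:
  A: 11 (length 2)
  F: 001 (length 3)
  C: 000 (length 3)
  G: 01 (length 2)
  E: 10 (length 2)
Average code length: 207/96 = 2.1563 bits/symbol


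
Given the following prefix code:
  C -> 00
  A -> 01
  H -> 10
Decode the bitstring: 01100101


Decoding step by step:
Bits 01 -> A
Bits 10 -> H
Bits 01 -> A
Bits 01 -> A


Decoded message: AHAA


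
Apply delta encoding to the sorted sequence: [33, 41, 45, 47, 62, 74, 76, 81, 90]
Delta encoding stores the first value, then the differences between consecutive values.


First value: 33
Deltas:
  41 - 33 = 8
  45 - 41 = 4
  47 - 45 = 2
  62 - 47 = 15
  74 - 62 = 12
  76 - 74 = 2
  81 - 76 = 5
  90 - 81 = 9


Delta encoded: [33, 8, 4, 2, 15, 12, 2, 5, 9]


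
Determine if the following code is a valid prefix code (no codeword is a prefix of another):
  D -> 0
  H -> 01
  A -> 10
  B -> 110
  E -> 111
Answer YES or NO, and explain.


Checking each pair (does one codeword prefix another?):
  D='0' vs H='01': prefix -- VIOLATION

NO -- this is NOT a valid prefix code. D (0) is a prefix of H (01).


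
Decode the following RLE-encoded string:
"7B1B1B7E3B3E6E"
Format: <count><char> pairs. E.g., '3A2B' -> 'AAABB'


Expanding each <count><char> pair:
  7B -> 'BBBBBBB'
  1B -> 'B'
  1B -> 'B'
  7E -> 'EEEEEEE'
  3B -> 'BBB'
  3E -> 'EEE'
  6E -> 'EEEEEE'

Decoded = BBBBBBBBBEEEEEEEBBBEEEEEEEEE


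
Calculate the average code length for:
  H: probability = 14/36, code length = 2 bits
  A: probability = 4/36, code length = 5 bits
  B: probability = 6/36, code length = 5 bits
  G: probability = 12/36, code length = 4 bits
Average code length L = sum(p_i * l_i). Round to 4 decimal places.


Weighted contributions p_i * l_i:
  H: (14/36) * 2 = 28/36
  A: (4/36) * 5 = 20/36
  B: (6/36) * 5 = 30/36
  G: (12/36) * 4 = 48/36
Sum = (28 + 20 + 30 + 48)/36 = 126/36

L = 126/36 = 3.5000 bits/symbol


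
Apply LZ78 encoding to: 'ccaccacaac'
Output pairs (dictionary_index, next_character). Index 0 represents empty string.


LZ78 encoding steps:
Dictionary: {0: ''}
Step 1: w='' (idx 0), next='c' -> output (0, 'c'), add 'c' as idx 1
Step 2: w='c' (idx 1), next='a' -> output (1, 'a'), add 'ca' as idx 2
Step 3: w='c' (idx 1), next='c' -> output (1, 'c'), add 'cc' as idx 3
Step 4: w='' (idx 0), next='a' -> output (0, 'a'), add 'a' as idx 4
Step 5: w='ca' (idx 2), next='a' -> output (2, 'a'), add 'caa' as idx 5
Step 6: w='c' (idx 1), end of input -> output (1, '')


Encoded: [(0, 'c'), (1, 'a'), (1, 'c'), (0, 'a'), (2, 'a'), (1, '')]


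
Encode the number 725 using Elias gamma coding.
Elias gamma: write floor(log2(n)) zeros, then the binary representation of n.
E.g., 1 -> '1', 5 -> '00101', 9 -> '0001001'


num_bits = floor(log2(725)) + 1 = 10
leading_zeros = num_bits - 1 = 9
binary(725) = 1011010101

Elias gamma(725) = '000000000' + '1011010101' = 0000000001011010101 (19 bits)


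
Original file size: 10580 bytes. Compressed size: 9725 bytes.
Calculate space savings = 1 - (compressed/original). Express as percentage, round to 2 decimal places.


ratio = compressed/original = 9725/10580 = 0.919187
savings = 1 - ratio = 1 - 0.919187 = 0.080813
as a percentage: 0.080813 * 100 = 8.08%

Space savings = 1 - 9725/10580 = 8.08%


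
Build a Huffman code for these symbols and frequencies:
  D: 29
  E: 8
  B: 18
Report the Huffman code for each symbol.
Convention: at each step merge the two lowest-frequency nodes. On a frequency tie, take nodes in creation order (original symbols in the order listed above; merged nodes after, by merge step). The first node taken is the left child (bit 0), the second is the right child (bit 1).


Huffman tree construction:
Step 1: Merge E(8) + B(18) = 26
Step 2: Merge (E+B)(26) + D(29) = 55
Read each symbol's code off the tree from the root (left child = 0, right child = 1).

Codes:
  D: 1 (length 1)
  E: 00 (length 2)
  B: 01 (length 2)
Average code length: 81/55 = 1.4727 bits/symbol


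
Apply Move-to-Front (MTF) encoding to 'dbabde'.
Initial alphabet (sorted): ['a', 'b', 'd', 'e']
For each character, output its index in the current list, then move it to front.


MTF encoding:
'd': index 2 in ['a', 'b', 'd', 'e'] -> ['d', 'a', 'b', 'e']
'b': index 2 in ['d', 'a', 'b', 'e'] -> ['b', 'd', 'a', 'e']
'a': index 2 in ['b', 'd', 'a', 'e'] -> ['a', 'b', 'd', 'e']
'b': index 1 in ['a', 'b', 'd', 'e'] -> ['b', 'a', 'd', 'e']
'd': index 2 in ['b', 'a', 'd', 'e'] -> ['d', 'b', 'a', 'e']
'e': index 3 in ['d', 'b', 'a', 'e'] -> ['e', 'd', 'b', 'a']


Output: [2, 2, 2, 1, 2, 3]


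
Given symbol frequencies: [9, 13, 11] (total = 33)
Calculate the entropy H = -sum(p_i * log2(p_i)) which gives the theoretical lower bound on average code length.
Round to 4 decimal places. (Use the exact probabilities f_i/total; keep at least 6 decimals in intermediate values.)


Per-symbol terms -p_i * log2(p_i) with p_i = f_i/33:
  p = 9/33 = 0.272727: log2(p) = -1.874469, -p*log2(p) = 0.511219
  p = 13/33 = 0.393939: log2(p) = -1.343954, -p*log2(p) = 0.529437
  p = 11/33 = 0.333333: log2(p) = -1.584963, -p*log2(p) = 0.528321
H = 0.511219 + 0.529437 + 0.528321 = 1.568977

H = 1.569 bits/symbol


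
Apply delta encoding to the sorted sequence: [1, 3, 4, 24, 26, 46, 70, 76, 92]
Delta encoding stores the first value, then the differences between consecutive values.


First value: 1
Deltas:
  3 - 1 = 2
  4 - 3 = 1
  24 - 4 = 20
  26 - 24 = 2
  46 - 26 = 20
  70 - 46 = 24
  76 - 70 = 6
  92 - 76 = 16


Delta encoded: [1, 2, 1, 20, 2, 20, 24, 6, 16]


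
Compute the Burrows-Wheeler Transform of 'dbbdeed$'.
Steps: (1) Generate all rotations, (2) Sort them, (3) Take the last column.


Rotations (sorted):
  0: $dbbdeed -> last char: d
  1: bbdeed$d -> last char: d
  2: bdeed$db -> last char: b
  3: d$dbbdee -> last char: e
  4: dbbdeed$ -> last char: $
  5: deed$dbb -> last char: b
  6: ed$dbbde -> last char: e
  7: eed$dbbd -> last char: d


BWT = ddbe$bed


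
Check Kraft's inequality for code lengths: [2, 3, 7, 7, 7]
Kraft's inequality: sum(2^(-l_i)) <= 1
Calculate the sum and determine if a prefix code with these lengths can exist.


Sum = 2^(-2) + 2^(-3) + 2^(-7) + 2^(-7) + 2^(-7)
    = 0.25 + 0.125 + 0.0078125 + 0.0078125 + 0.0078125
    = 51/128 = 0.3984375
Since 0.3984375 <= 1, Kraft's inequality IS satisfied.
A prefix code with these lengths CAN exist.

Kraft sum = 0.3984375. Satisfied.


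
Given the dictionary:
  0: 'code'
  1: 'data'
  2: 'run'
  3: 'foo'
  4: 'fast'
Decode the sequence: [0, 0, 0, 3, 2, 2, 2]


Look up each index in the dictionary:
  0 -> 'code'
  0 -> 'code'
  0 -> 'code'
  3 -> 'foo'
  2 -> 'run'
  2 -> 'run'
  2 -> 'run'

Decoded: "code code code foo run run run"


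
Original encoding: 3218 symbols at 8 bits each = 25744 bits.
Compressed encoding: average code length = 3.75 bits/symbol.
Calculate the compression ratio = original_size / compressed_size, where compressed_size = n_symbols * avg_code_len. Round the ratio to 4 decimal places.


original_size = n_symbols * orig_bits = 3218 * 8 = 25744 bits
compressed_size = n_symbols * avg_code_len = 3218 * 3.75 = 12067.5 bits
ratio = original_size / compressed_size = 25744 / 12067.5 = 2.1333

Compression ratio = 2.1333


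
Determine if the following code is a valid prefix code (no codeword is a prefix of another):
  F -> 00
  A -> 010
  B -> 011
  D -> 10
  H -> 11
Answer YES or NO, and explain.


Checking each pair (does one codeword prefix another?):
  F='00' vs A='010': no prefix
  F='00' vs B='011': no prefix
  F='00' vs D='10': no prefix
  F='00' vs H='11': no prefix
  A='010' vs F='00': no prefix
  A='010' vs B='011': no prefix
  A='010' vs D='10': no prefix
  A='010' vs H='11': no prefix
  B='011' vs F='00': no prefix
  B='011' vs A='010': no prefix
  B='011' vs D='10': no prefix
  B='011' vs H='11': no prefix
  D='10' vs F='00': no prefix
  D='10' vs A='010': no prefix
  D='10' vs B='011': no prefix
  D='10' vs H='11': no prefix
  H='11' vs F='00': no prefix
  H='11' vs A='010': no prefix
  H='11' vs B='011': no prefix
  H='11' vs D='10': no prefix
No violation found over all pairs.

YES -- this is a valid prefix code. No codeword is a prefix of any other codeword.


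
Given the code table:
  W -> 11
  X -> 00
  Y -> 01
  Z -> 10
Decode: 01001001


Decoding:
01 -> Y
00 -> X
10 -> Z
01 -> Y


Result: YXZY


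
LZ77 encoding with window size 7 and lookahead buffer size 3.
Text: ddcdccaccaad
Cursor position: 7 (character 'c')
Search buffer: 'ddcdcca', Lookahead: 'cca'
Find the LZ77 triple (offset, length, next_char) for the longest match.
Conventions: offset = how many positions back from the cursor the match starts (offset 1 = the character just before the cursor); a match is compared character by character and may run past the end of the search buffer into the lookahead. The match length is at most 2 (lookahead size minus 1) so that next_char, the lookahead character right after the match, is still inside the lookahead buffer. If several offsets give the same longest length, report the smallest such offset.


Try each offset into the search buffer:
  offset=1 (pos 6, char 'a'): match length 0
  offset=2 (pos 5, char 'c'): match length 1
  offset=3 (pos 4, char 'c'): match length 2
  offset=4 (pos 3, char 'd'): match length 0
  offset=5 (pos 2, char 'c'): match length 1
  offset=6 (pos 1, char 'd'): match length 0
  offset=7 (pos 0, char 'd'): match length 0
Longest match has length 2 at offset 3.
next_char = character at position 7 + 2 = 9 -> 'a'

Best match: offset=3, length=2 (matching 'cc' starting at position 4)
LZ77 triple: (3, 2, 'a')


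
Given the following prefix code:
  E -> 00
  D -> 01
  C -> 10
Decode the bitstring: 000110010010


Decoding step by step:
Bits 00 -> E
Bits 01 -> D
Bits 10 -> C
Bits 01 -> D
Bits 00 -> E
Bits 10 -> C


Decoded message: EDCDEC


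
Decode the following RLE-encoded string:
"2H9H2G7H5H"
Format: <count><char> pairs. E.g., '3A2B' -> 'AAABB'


Expanding each <count><char> pair:
  2H -> 'HH'
  9H -> 'HHHHHHHHH'
  2G -> 'GG'
  7H -> 'HHHHHHH'
  5H -> 'HHHHH'

Decoded = HHHHHHHHHHHGGHHHHHHHHHHHH


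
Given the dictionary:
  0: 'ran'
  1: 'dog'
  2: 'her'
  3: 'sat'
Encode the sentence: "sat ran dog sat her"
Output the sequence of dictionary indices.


Look up each word in the dictionary:
  'sat' -> 3
  'ran' -> 0
  'dog' -> 1
  'sat' -> 3
  'her' -> 2

Encoded: [3, 0, 1, 3, 2]


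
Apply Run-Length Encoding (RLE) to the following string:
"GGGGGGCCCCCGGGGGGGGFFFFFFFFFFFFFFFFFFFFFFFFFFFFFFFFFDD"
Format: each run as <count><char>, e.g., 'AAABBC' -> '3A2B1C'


Scanning runs left to right:
  i=0: run of 'G' x 6 -> '6G'
  i=6: run of 'C' x 5 -> '5C'
  i=11: run of 'G' x 8 -> '8G'
  i=19: run of 'F' x 33 -> '33F'
  i=52: run of 'D' x 2 -> '2D'

RLE = 6G5C8G33F2D


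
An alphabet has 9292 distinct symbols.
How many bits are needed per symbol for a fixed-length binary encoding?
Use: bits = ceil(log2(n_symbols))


log2(9292) = 13.1818
Bracket: 2^13 = 8192 < 9292 <= 2^14 = 16384
So ceil(log2(9292)) = 14

bits = ceil(log2(9292)) = ceil(13.1818) = 14 bits


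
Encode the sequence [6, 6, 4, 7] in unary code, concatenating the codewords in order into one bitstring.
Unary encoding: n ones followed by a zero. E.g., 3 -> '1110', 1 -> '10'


Encode each number as n ones followed by a terminating 0:
  6 -> 1111110 (7 bits)
  6 -> 1111110 (7 bits)
  4 -> 11110 (5 bits)
  7 -> 11111110 (8 bits)
Total length = 7 + 7 + 5 + 8 = 27 bits.

Unary([6, 6, 4, 7]) = 111111011111101111011111110 (27 bits)


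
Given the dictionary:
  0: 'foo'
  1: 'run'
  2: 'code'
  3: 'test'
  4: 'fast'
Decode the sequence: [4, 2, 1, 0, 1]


Look up each index in the dictionary:
  4 -> 'fast'
  2 -> 'code'
  1 -> 'run'
  0 -> 'foo'
  1 -> 'run'

Decoded: "fast code run foo run"


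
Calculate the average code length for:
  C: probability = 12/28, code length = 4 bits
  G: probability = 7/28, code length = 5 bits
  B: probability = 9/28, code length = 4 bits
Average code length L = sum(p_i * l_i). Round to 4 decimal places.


Weighted contributions p_i * l_i:
  C: (12/28) * 4 = 48/28
  G: (7/28) * 5 = 35/28
  B: (9/28) * 4 = 36/28
Sum = (48 + 35 + 36)/28 = 119/28

L = 119/28 = 4.2500 bits/symbol


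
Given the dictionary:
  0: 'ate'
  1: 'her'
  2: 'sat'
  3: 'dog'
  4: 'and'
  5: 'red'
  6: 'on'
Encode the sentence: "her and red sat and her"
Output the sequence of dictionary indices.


Look up each word in the dictionary:
  'her' -> 1
  'and' -> 4
  'red' -> 5
  'sat' -> 2
  'and' -> 4
  'her' -> 1

Encoded: [1, 4, 5, 2, 4, 1]


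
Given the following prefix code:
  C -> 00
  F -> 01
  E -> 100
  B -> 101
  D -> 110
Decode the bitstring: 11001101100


Decoding step by step:
Bits 110 -> D
Bits 01 -> F
Bits 101 -> B
Bits 100 -> E


Decoded message: DFBE


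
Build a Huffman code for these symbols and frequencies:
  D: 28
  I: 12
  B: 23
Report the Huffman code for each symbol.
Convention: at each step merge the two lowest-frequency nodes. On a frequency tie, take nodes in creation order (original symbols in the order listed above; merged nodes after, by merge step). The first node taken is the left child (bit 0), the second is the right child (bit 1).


Huffman tree construction:
Step 1: Merge I(12) + B(23) = 35
Step 2: Merge D(28) + (I+B)(35) = 63
Read each symbol's code off the tree from the root (left child = 0, right child = 1).

Codes:
  D: 0 (length 1)
  I: 10 (length 2)
  B: 11 (length 2)
Average code length: 98/63 = 1.5556 bits/symbol


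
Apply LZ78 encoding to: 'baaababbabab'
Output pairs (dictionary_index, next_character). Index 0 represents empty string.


LZ78 encoding steps:
Dictionary: {0: ''}
Step 1: w='' (idx 0), next='b' -> output (0, 'b'), add 'b' as idx 1
Step 2: w='' (idx 0), next='a' -> output (0, 'a'), add 'a' as idx 2
Step 3: w='a' (idx 2), next='a' -> output (2, 'a'), add 'aa' as idx 3
Step 4: w='b' (idx 1), next='a' -> output (1, 'a'), add 'ba' as idx 4
Step 5: w='b' (idx 1), next='b' -> output (1, 'b'), add 'bb' as idx 5
Step 6: w='a' (idx 2), next='b' -> output (2, 'b'), add 'ab' as idx 6
Step 7: w='ab' (idx 6), end of input -> output (6, '')


Encoded: [(0, 'b'), (0, 'a'), (2, 'a'), (1, 'a'), (1, 'b'), (2, 'b'), (6, '')]


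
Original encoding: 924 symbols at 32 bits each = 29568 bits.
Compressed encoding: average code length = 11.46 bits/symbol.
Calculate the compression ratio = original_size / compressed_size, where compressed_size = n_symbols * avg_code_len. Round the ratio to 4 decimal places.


original_size = n_symbols * orig_bits = 924 * 32 = 29568 bits
compressed_size = n_symbols * avg_code_len = 924 * 11.46 = 10589.04 bits
ratio = original_size / compressed_size = 29568 / 10589.04 = 2.7923

Compression ratio = 2.7923


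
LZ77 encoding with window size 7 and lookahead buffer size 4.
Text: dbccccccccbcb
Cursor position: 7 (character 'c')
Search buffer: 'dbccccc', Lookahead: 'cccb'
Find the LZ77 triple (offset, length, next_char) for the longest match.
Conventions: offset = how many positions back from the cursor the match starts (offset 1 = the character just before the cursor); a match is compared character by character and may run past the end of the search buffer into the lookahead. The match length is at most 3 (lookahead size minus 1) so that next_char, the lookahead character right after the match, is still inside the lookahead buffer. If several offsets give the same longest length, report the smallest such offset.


Try each offset into the search buffer:
  offset=1 (pos 6, char 'c'): match length 3
  offset=2 (pos 5, char 'c'): match length 3
  offset=3 (pos 4, char 'c'): match length 3
  offset=4 (pos 3, char 'c'): match length 3
  offset=5 (pos 2, char 'c'): match length 3
  offset=6 (pos 1, char 'b'): match length 0
  offset=7 (pos 0, char 'd'): match length 0
Longest match has length 3, found at offsets 1, 2, 3, 4, 5; take the smallest, offset 1.
next_char = character at position 7 + 3 = 10 -> 'b'

Best match: offset=1, length=3 (matching 'ccc' starting at position 6)
LZ77 triple: (1, 3, 'b')


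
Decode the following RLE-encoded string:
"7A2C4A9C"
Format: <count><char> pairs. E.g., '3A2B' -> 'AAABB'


Expanding each <count><char> pair:
  7A -> 'AAAAAAA'
  2C -> 'CC'
  4A -> 'AAAA'
  9C -> 'CCCCCCCCC'

Decoded = AAAAAAACCAAAACCCCCCCCC


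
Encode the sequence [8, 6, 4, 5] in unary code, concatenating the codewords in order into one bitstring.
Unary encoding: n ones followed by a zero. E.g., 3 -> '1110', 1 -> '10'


Encode each number as n ones followed by a terminating 0:
  8 -> 111111110 (9 bits)
  6 -> 1111110 (7 bits)
  4 -> 11110 (5 bits)
  5 -> 111110 (6 bits)
Total length = 9 + 7 + 5 + 6 = 27 bits.

Unary([8, 6, 4, 5]) = 111111110111111011110111110 (27 bits)


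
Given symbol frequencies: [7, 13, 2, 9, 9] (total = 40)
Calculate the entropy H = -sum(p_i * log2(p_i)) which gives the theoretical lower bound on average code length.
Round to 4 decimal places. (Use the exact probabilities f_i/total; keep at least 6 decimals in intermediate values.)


Per-symbol terms -p_i * log2(p_i) with p_i = f_i/40:
  p = 7/40 = 0.175000: log2(p) = -2.514573, -p*log2(p) = 0.440050
  p = 13/40 = 0.325000: log2(p) = -1.621488, -p*log2(p) = 0.526984
  p = 2/40 = 0.050000: log2(p) = -4.321928, -p*log2(p) = 0.216096
  p = 9/40 = 0.225000: log2(p) = -2.152003, -p*log2(p) = 0.484201
  p = 9/40 = 0.225000: log2(p) = -2.152003, -p*log2(p) = 0.484201
H = 0.440050 + 0.526984 + 0.216096 + 0.484201 + 0.484201 = 2.151532

H = 2.1515 bits/symbol


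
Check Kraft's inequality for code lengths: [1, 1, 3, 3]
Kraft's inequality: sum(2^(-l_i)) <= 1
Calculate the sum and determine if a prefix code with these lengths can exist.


Sum = 2^(-1) + 2^(-1) + 2^(-3) + 2^(-3)
    = 0.5 + 0.5 + 0.125 + 0.125
    = 10/8 = 1.25
Since 1.25 > 1, Kraft's inequality is NOT satisfied.
A prefix code with these lengths CANNOT exist.

Kraft sum = 1.25. Not satisfied.


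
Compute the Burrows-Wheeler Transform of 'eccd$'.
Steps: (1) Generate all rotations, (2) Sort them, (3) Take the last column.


Rotations (sorted):
  0: $eccd -> last char: d
  1: ccd$e -> last char: e
  2: cd$ec -> last char: c
  3: d$ecc -> last char: c
  4: eccd$ -> last char: $


BWT = decc$


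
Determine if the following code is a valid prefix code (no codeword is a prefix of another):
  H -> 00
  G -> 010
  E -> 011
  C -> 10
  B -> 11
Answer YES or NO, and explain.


Checking each pair (does one codeword prefix another?):
  H='00' vs G='010': no prefix
  H='00' vs E='011': no prefix
  H='00' vs C='10': no prefix
  H='00' vs B='11': no prefix
  G='010' vs H='00': no prefix
  G='010' vs E='011': no prefix
  G='010' vs C='10': no prefix
  G='010' vs B='11': no prefix
  E='011' vs H='00': no prefix
  E='011' vs G='010': no prefix
  E='011' vs C='10': no prefix
  E='011' vs B='11': no prefix
  C='10' vs H='00': no prefix
  C='10' vs G='010': no prefix
  C='10' vs E='011': no prefix
  C='10' vs B='11': no prefix
  B='11' vs H='00': no prefix
  B='11' vs G='010': no prefix
  B='11' vs E='011': no prefix
  B='11' vs C='10': no prefix
No violation found over all pairs.

YES -- this is a valid prefix code. No codeword is a prefix of any other codeword.


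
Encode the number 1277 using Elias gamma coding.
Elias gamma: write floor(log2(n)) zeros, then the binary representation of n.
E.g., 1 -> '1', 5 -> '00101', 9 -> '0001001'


num_bits = floor(log2(1277)) + 1 = 11
leading_zeros = num_bits - 1 = 10
binary(1277) = 10011111101

Elias gamma(1277) = '0000000000' + '10011111101' = 000000000010011111101 (21 bits)


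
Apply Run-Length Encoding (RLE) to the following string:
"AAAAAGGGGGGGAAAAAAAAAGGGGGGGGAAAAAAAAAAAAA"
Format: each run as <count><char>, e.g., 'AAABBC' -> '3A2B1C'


Scanning runs left to right:
  i=0: run of 'A' x 5 -> '5A'
  i=5: run of 'G' x 7 -> '7G'
  i=12: run of 'A' x 9 -> '9A'
  i=21: run of 'G' x 8 -> '8G'
  i=29: run of 'A' x 13 -> '13A'

RLE = 5A7G9A8G13A


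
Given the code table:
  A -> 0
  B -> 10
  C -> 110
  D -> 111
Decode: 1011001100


Decoding:
10 -> B
110 -> C
0 -> A
110 -> C
0 -> A


Result: BCACA


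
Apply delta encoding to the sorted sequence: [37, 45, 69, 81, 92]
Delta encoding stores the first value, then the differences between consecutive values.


First value: 37
Deltas:
  45 - 37 = 8
  69 - 45 = 24
  81 - 69 = 12
  92 - 81 = 11


Delta encoded: [37, 8, 24, 12, 11]


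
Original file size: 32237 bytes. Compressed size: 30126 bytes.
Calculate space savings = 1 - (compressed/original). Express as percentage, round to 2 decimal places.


ratio = compressed/original = 30126/32237 = 0.934516
savings = 1 - ratio = 1 - 0.934516 = 0.065484
as a percentage: 0.065484 * 100 = 6.55%

Space savings = 1 - 30126/32237 = 6.55%


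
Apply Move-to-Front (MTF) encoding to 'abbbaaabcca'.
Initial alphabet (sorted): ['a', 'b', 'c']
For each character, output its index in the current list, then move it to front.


MTF encoding:
'a': index 0 in ['a', 'b', 'c'] -> ['a', 'b', 'c']
'b': index 1 in ['a', 'b', 'c'] -> ['b', 'a', 'c']
'b': index 0 in ['b', 'a', 'c'] -> ['b', 'a', 'c']
'b': index 0 in ['b', 'a', 'c'] -> ['b', 'a', 'c']
'a': index 1 in ['b', 'a', 'c'] -> ['a', 'b', 'c']
'a': index 0 in ['a', 'b', 'c'] -> ['a', 'b', 'c']
'a': index 0 in ['a', 'b', 'c'] -> ['a', 'b', 'c']
'b': index 1 in ['a', 'b', 'c'] -> ['b', 'a', 'c']
'c': index 2 in ['b', 'a', 'c'] -> ['c', 'b', 'a']
'c': index 0 in ['c', 'b', 'a'] -> ['c', 'b', 'a']
'a': index 2 in ['c', 'b', 'a'] -> ['a', 'c', 'b']


Output: [0, 1, 0, 0, 1, 0, 0, 1, 2, 0, 2]


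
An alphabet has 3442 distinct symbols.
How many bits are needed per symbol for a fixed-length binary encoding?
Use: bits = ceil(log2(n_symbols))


log2(3442) = 11.749
Bracket: 2^11 = 2048 < 3442 <= 2^12 = 4096
So ceil(log2(3442)) = 12

bits = ceil(log2(3442)) = ceil(11.749) = 12 bits


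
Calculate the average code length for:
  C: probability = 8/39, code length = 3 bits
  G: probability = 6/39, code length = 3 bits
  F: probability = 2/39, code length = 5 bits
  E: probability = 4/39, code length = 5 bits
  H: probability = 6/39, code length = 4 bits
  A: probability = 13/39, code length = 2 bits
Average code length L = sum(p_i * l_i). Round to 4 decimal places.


Weighted contributions p_i * l_i:
  C: (8/39) * 3 = 24/39
  G: (6/39) * 3 = 18/39
  F: (2/39) * 5 = 10/39
  E: (4/39) * 5 = 20/39
  H: (6/39) * 4 = 24/39
  A: (13/39) * 2 = 26/39
Sum = (24 + 18 + 10 + 20 + 24 + 26)/39 = 122/39

L = 122/39 = 3.1282 bits/symbol


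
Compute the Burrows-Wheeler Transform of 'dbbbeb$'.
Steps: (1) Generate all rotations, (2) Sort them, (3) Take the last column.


Rotations (sorted):
  0: $dbbbeb -> last char: b
  1: b$dbbbe -> last char: e
  2: bbbeb$d -> last char: d
  3: bbeb$db -> last char: b
  4: beb$dbb -> last char: b
  5: dbbbeb$ -> last char: $
  6: eb$dbbb -> last char: b


BWT = bedbb$b


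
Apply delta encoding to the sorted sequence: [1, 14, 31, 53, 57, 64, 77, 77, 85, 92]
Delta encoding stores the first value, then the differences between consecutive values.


First value: 1
Deltas:
  14 - 1 = 13
  31 - 14 = 17
  53 - 31 = 22
  57 - 53 = 4
  64 - 57 = 7
  77 - 64 = 13
  77 - 77 = 0
  85 - 77 = 8
  92 - 85 = 7


Delta encoded: [1, 13, 17, 22, 4, 7, 13, 0, 8, 7]


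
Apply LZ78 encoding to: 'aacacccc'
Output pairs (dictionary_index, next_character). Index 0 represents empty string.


LZ78 encoding steps:
Dictionary: {0: ''}
Step 1: w='' (idx 0), next='a' -> output (0, 'a'), add 'a' as idx 1
Step 2: w='a' (idx 1), next='c' -> output (1, 'c'), add 'ac' as idx 2
Step 3: w='ac' (idx 2), next='c' -> output (2, 'c'), add 'acc' as idx 3
Step 4: w='' (idx 0), next='c' -> output (0, 'c'), add 'c' as idx 4
Step 5: w='c' (idx 4), end of input -> output (4, '')


Encoded: [(0, 'a'), (1, 'c'), (2, 'c'), (0, 'c'), (4, '')]


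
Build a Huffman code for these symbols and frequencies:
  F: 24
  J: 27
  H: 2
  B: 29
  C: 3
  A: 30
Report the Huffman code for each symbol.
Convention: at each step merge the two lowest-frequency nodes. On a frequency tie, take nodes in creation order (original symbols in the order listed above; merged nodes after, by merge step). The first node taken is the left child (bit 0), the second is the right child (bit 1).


Huffman tree construction:
Step 1: Merge H(2) + C(3) = 5
Step 2: Merge (H+C)(5) + F(24) = 29
Step 3: Merge J(27) + B(29) = 56
Step 4: Merge ((H+C)+F)(29) + A(30) = 59
Step 5: Merge (J+B)(56) + (((H+C)+F)+A)(59) = 115
Read each symbol's code off the tree from the root (left child = 0, right child = 1).

Codes:
  F: 101 (length 3)
  J: 00 (length 2)
  H: 1000 (length 4)
  B: 01 (length 2)
  C: 1001 (length 4)
  A: 11 (length 2)
Average code length: 264/115 = 2.2957 bits/symbol


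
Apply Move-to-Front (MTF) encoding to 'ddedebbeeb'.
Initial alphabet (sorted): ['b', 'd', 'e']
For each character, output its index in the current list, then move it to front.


MTF encoding:
'd': index 1 in ['b', 'd', 'e'] -> ['d', 'b', 'e']
'd': index 0 in ['d', 'b', 'e'] -> ['d', 'b', 'e']
'e': index 2 in ['d', 'b', 'e'] -> ['e', 'd', 'b']
'd': index 1 in ['e', 'd', 'b'] -> ['d', 'e', 'b']
'e': index 1 in ['d', 'e', 'b'] -> ['e', 'd', 'b']
'b': index 2 in ['e', 'd', 'b'] -> ['b', 'e', 'd']
'b': index 0 in ['b', 'e', 'd'] -> ['b', 'e', 'd']
'e': index 1 in ['b', 'e', 'd'] -> ['e', 'b', 'd']
'e': index 0 in ['e', 'b', 'd'] -> ['e', 'b', 'd']
'b': index 1 in ['e', 'b', 'd'] -> ['b', 'e', 'd']


Output: [1, 0, 2, 1, 1, 2, 0, 1, 0, 1]


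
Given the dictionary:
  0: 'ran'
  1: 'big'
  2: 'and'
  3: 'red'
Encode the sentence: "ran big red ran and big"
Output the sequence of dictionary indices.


Look up each word in the dictionary:
  'ran' -> 0
  'big' -> 1
  'red' -> 3
  'ran' -> 0
  'and' -> 2
  'big' -> 1

Encoded: [0, 1, 3, 0, 2, 1]


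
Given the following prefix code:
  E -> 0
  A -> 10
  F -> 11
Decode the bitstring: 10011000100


Decoding step by step:
Bits 10 -> A
Bits 0 -> E
Bits 11 -> F
Bits 0 -> E
Bits 0 -> E
Bits 0 -> E
Bits 10 -> A
Bits 0 -> E


Decoded message: AEFEEEAE


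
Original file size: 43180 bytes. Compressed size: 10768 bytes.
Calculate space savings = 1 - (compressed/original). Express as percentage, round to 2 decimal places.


ratio = compressed/original = 10768/43180 = 0.249375
savings = 1 - ratio = 1 - 0.249375 = 0.750625
as a percentage: 0.750625 * 100 = 75.06%

Space savings = 1 - 10768/43180 = 75.06%


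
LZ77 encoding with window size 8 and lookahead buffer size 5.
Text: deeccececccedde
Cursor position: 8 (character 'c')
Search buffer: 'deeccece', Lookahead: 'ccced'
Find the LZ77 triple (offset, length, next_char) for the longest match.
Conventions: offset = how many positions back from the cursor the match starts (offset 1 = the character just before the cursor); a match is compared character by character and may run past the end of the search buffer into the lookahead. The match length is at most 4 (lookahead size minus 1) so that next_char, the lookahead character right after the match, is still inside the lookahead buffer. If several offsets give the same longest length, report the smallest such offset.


Try each offset into the search buffer:
  offset=1 (pos 7, char 'e'): match length 0
  offset=2 (pos 6, char 'c'): match length 1
  offset=3 (pos 5, char 'e'): match length 0
  offset=4 (pos 4, char 'c'): match length 1
  offset=5 (pos 3, char 'c'): match length 2
  offset=6 (pos 2, char 'e'): match length 0
  offset=7 (pos 1, char 'e'): match length 0
  offset=8 (pos 0, char 'd'): match length 0
Longest match has length 2 at offset 5.
next_char = character at position 8 + 2 = 10 -> 'c'

Best match: offset=5, length=2 (matching 'cc' starting at position 3)
LZ77 triple: (5, 2, 'c')


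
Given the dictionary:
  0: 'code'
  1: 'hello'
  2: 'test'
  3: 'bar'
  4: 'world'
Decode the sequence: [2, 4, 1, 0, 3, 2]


Look up each index in the dictionary:
  2 -> 'test'
  4 -> 'world'
  1 -> 'hello'
  0 -> 'code'
  3 -> 'bar'
  2 -> 'test'

Decoded: "test world hello code bar test"


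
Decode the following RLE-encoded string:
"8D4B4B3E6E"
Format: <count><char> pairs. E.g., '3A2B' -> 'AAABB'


Expanding each <count><char> pair:
  8D -> 'DDDDDDDD'
  4B -> 'BBBB'
  4B -> 'BBBB'
  3E -> 'EEE'
  6E -> 'EEEEEE'

Decoded = DDDDDDDDBBBBBBBBEEEEEEEEE


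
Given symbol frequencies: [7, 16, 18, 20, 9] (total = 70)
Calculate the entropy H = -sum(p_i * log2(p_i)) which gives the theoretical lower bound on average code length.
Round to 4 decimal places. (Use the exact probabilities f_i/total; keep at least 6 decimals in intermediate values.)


Per-symbol terms -p_i * log2(p_i) with p_i = f_i/70:
  p = 7/70 = 0.100000: log2(p) = -3.321928, -p*log2(p) = 0.332193
  p = 16/70 = 0.228571: log2(p) = -2.129283, -p*log2(p) = 0.486693
  p = 18/70 = 0.257143: log2(p) = -1.959358, -p*log2(p) = 0.503835
  p = 20/70 = 0.285714: log2(p) = -1.807355, -p*log2(p) = 0.516387
  p = 9/70 = 0.128571: log2(p) = -2.959358, -p*log2(p) = 0.380489
H = 0.332193 + 0.486693 + 0.503835 + 0.516387 + 0.380489 = 2.219597

H = 2.2196 bits/symbol


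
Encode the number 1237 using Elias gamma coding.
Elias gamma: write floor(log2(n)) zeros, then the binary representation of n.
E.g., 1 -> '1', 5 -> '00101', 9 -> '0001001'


num_bits = floor(log2(1237)) + 1 = 11
leading_zeros = num_bits - 1 = 10
binary(1237) = 10011010101

Elias gamma(1237) = '0000000000' + '10011010101' = 000000000010011010101 (21 bits)


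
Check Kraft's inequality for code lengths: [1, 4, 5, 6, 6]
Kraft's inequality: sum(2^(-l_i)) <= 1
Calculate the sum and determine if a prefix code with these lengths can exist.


Sum = 2^(-1) + 2^(-4) + 2^(-5) + 2^(-6) + 2^(-6)
    = 0.5 + 0.0625 + 0.03125 + 0.015625 + 0.015625
    = 40/64 = 0.625
Since 0.625 <= 1, Kraft's inequality IS satisfied.
A prefix code with these lengths CAN exist.

Kraft sum = 0.625. Satisfied.


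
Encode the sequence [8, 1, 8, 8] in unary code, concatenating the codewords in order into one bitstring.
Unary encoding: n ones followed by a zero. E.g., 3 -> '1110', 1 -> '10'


Encode each number as n ones followed by a terminating 0:
  8 -> 111111110 (9 bits)
  1 -> 10 (2 bits)
  8 -> 111111110 (9 bits)
  8 -> 111111110 (9 bits)
Total length = 9 + 2 + 9 + 9 = 29 bits.

Unary([8, 1, 8, 8]) = 11111111010111111110111111110 (29 bits)


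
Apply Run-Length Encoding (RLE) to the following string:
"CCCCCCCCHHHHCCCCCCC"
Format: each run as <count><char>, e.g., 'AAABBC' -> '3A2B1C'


Scanning runs left to right:
  i=0: run of 'C' x 8 -> '8C'
  i=8: run of 'H' x 4 -> '4H'
  i=12: run of 'C' x 7 -> '7C'

RLE = 8C4H7C


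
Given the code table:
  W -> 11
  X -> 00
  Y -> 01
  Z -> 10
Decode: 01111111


Decoding:
01 -> Y
11 -> W
11 -> W
11 -> W


Result: YWWW


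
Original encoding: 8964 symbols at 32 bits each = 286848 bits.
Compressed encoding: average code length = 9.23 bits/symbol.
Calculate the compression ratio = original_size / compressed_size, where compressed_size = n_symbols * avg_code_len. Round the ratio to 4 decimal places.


original_size = n_symbols * orig_bits = 8964 * 32 = 286848 bits
compressed_size = n_symbols * avg_code_len = 8964 * 9.23 = 82737.72 bits
ratio = original_size / compressed_size = 286848 / 82737.72 = 3.467

Compression ratio = 3.467
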